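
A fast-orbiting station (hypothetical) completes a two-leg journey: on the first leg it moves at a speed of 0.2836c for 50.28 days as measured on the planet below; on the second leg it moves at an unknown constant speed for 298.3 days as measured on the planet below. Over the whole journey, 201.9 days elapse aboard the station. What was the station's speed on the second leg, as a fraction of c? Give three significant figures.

Leg 1: γ = 1/√(1 − 0.2836²) = 1/√0.9196 = 1.043; τ_1 = 50.28/1.043 = 48.22 days.
Leg 2: speed unknown; τ_2 = 298.3/γ_2.
Total proper time: 48.22 + τ_2 = 201.9, so τ_2 = 201.9 − 48.22 = 153.7 days.
γ_2 = 298.3/153.7 = 1.941; β = √(1 − 1/γ²) = √0.7346.

β = 0.857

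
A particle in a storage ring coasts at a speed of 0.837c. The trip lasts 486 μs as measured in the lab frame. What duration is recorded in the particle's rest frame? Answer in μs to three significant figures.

τ = 266 μs

γ = 1/√(1 − 0.837²) = 1/√0.2994 = 1.827
The interval measured in the lab frame is the dilated one; the clock in the particle's rest frame measures the proper time τ = Δt/γ = 486/1.827 μs.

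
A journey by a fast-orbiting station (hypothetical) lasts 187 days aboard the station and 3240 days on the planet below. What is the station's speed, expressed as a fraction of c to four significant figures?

β = 0.9983

The proper time is measured aboard the station (both events occur at the station's location); Δt is measured on the planet below. γ = Δt/τ = 3240/187 = 17.33.
β = √(1 − 1/γ²) = √(1 − 0.003331) = √0.9967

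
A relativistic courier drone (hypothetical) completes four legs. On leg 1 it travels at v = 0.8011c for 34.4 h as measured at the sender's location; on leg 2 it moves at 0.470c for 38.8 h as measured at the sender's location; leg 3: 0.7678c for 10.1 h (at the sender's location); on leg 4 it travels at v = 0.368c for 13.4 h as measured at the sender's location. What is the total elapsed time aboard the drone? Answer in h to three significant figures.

τ = 73.8 h

Leg 1: γ = 1/√(1 − 0.8011²) = 1/√0.3582 = 1.671; τ_1 = 34.4/1.671 = 20.59 h.
Leg 2: γ = 1/√(1 − 0.470²) = 1/√0.7791 = 1.133; τ_2 = 38.8/1.133 = 34.25 h.
Leg 3: γ = 1/√(1 − 0.7678²) = 1/√0.4105 = 1.561; τ_3 = 10.1/1.561 = 6.471 h.
Leg 4: γ = 1/√(1 − 0.368²) = 1/√0.8646 = 1.075; τ_4 = 13.4/1.075 = 12.46 h.
Total: 20.59 + 34.25 + 6.471 + 12.46 h.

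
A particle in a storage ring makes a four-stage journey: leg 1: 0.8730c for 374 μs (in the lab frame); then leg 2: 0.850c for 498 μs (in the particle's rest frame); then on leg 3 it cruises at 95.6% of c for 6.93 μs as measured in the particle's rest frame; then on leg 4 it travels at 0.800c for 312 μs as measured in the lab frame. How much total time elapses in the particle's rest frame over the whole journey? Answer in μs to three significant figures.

τ = 875 μs

Leg 1: γ = 1/√(1 − 0.8730²) = 1/√0.2379 = 2.050; τ_1 = 374/2.050 = 182.4 μs.
Leg 2: 498 μs is already measured in the particle's rest frame.
Leg 3: 6.93 μs is already measured in the particle's rest frame.
Leg 4: γ = 1/√(1 − 0.800²) = 5/3 ≈ 1.667; τ_4 = 312/1.667 = 187.2 μs.
Total: 182.4 + 498.0 + 6.930 + 187.2 μs.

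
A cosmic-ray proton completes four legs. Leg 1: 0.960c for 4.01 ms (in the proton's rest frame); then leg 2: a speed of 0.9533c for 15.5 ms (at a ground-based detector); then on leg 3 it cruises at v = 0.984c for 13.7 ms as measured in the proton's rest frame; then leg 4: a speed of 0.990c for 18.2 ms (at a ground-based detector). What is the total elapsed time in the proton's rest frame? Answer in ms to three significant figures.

Leg 1: 4.01 ms is already measured in the proton's rest frame.
Leg 2: γ = 1/√(1 − 0.9533²) = 1/√0.09122 = 3.311; τ_2 = 15.5/3.311 = 4.681 ms.
Leg 3: 13.7 ms is already measured in the proton's rest frame.
Leg 4: γ = 1/√(1 − 0.990²) = 1/√0.01990 = 7.089; τ_4 = 18.2/7.089 = 2.567 ms.
Total: 4.010 + 4.681 + 13.70 + 2.567 ms.

τ = 25.0 ms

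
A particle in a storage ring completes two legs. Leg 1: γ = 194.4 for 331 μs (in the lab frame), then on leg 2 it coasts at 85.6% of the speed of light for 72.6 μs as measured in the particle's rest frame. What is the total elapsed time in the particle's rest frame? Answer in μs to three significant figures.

τ = 74.3 μs

Leg 1: γ = 194.4; τ_1 = 331/194.4 = 1.703 μs.
Leg 2: 72.6 μs is already measured in the particle's rest frame.
Total: 1.703 + 72.60 μs.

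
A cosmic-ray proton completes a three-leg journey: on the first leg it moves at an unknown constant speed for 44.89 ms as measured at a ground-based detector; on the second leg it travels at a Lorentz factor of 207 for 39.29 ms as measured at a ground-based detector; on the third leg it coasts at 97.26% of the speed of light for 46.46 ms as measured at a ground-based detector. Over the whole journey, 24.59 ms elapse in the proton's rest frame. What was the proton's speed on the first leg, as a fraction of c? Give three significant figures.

β = 0.953

Leg 1: speed unknown; τ_1 = 44.89/γ_1.
Leg 2: γ = 207; τ_2 = 39.29/207.0 = 0.1898 ms.
Leg 3: β = 0.9726; γ = 1/√(1 − 0.9726²) = 1/√0.05405 = 4.301; τ_3 = 46.46/4.301 = 10.80 ms.
Total proper time: τ_1 + 0.1898 + 10.80 = 24.59, so τ_1 = 24.59 − 10.99 = 13.60 ms.
γ_1 = 44.89/13.60 = 3.301; β = √(1 − 1/γ²) = √0.9082.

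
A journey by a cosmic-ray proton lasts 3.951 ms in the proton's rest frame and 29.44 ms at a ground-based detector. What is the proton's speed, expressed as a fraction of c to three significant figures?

The proper time is measured in the proton's rest frame (both events occur at the proton's location); Δt is measured at a ground-based detector. γ = Δt/τ = 29.44/3.951 = 7.451.
β = √(1 − 1/γ²) = √(1 − 0.01801) = √0.9820

β = 0.991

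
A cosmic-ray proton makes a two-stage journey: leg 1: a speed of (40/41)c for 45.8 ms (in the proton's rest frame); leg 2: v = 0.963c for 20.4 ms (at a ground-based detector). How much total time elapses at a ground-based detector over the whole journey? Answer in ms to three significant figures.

Δt = 229 ms

Leg 1: γ = 1/√(1 − (40/41)²) = 41/9 ≈ 4.556; Δt_1 = 4.556 × 45.8 = 208.6 ms.
Leg 2: 20.4 ms is already measured at a ground-based detector.
Total: 208.6 + 20.40 ms.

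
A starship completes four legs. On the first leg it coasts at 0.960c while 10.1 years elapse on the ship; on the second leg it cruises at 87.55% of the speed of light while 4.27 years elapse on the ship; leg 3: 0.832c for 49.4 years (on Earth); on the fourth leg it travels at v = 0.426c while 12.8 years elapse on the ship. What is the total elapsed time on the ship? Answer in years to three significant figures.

τ = 54.6 years

Leg 1: 10.1 years is already measured on the ship.
Leg 2: 4.27 years is already measured on the ship.
Leg 3: γ = 1/√(1 − 0.832²) = 1/√0.3078 = 1.803; τ_3 = 49.4/1.803 = 27.41 years.
Leg 4: 12.8 years is already measured on the ship.
Total: 10.10 + 4.270 + 27.41 + 12.80 years.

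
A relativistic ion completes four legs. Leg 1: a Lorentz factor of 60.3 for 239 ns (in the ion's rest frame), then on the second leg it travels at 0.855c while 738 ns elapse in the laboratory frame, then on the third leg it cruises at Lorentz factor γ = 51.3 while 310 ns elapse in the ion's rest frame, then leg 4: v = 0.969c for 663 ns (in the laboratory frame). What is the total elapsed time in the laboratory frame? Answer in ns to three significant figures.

Δt = 3.17×10⁴ ns

Leg 1: γ = 60.3; Δt_1 = 60.30 × 239 = 1.441×10⁴ ns.
Leg 2: 738 ns is already measured in the laboratory frame.
Leg 3: γ = 51.3; Δt_3 = 51.30 × 310 = 1.590×10⁴ ns.
Leg 4: 663 ns is already measured in the laboratory frame.
Total: 1.441×10⁴ + 738.0 + 1.590×10⁴ + 663.0 ns.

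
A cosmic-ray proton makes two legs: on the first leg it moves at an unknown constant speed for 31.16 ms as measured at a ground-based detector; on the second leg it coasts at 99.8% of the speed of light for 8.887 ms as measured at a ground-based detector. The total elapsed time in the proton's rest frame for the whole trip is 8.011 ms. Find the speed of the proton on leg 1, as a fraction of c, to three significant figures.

β = 0.971

Leg 1: speed unknown; τ_1 = 31.16/γ_1.
Leg 2: β = 0.998; γ = 1/√(1 − 0.998²) = 1/√0.003996 = 15.82; τ_2 = 8.887/15.82 = 0.5618 ms.
Total proper time: τ_1 + 0.5618 = 8.011, so τ_1 = 8.011 − 0.5618 = 7.449 ms.
γ_1 = 31.16/7.449 = 4.183; β = √(1 − 1/γ²) = √0.9428.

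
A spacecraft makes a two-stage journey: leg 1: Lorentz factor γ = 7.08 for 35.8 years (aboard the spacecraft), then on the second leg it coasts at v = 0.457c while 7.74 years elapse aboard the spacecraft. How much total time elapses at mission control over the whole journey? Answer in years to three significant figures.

Leg 1: γ = 7.08; Δt_1 = 7.080 × 35.8 = 253.5 years.
Leg 2: γ = 1/√(1 − 0.457²) = 1/√0.7912 = 1.124; Δt_2 = 1.124 × 7.74 = 8.702 years.
Total: 253.5 + 8.702 years.

Δt = 262 years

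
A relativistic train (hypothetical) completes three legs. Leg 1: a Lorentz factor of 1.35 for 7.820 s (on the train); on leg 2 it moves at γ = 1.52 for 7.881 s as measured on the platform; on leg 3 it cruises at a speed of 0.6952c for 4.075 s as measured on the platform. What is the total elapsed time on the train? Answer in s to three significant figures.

τ = 15.9 s

Leg 1: 7.820 s is already measured on the train.
Leg 2: γ = 1.52; τ_2 = 7.881/1.520 = 5.185 s.
Leg 3: γ = 1/√(1 − 0.6952²) = 1/√0.5167 = 1.391; τ_3 = 4.075/1.391 = 2.929 s.
Total: 7.820 + 5.185 + 2.929 s.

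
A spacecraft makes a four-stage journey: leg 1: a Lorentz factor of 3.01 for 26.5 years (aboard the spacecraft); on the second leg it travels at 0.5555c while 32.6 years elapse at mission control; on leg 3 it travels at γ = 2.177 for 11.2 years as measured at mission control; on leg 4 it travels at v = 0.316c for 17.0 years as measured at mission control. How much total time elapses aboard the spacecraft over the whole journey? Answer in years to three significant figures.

τ = 74.9 years

Leg 1: 26.5 years is already measured aboard the spacecraft.
Leg 2: γ = 1/√(1 − 0.5555²) = 1/√0.6914 = 1.203; τ_2 = 32.6/1.203 = 27.11 years.
Leg 3: γ = 2.177; τ_3 = 11.2/2.177 = 5.145 years.
Leg 4: γ = 1/√(1 − 0.316²) = 1/√0.9001 = 1.054; τ_4 = 17.0/1.054 = 16.13 years.
Total: 26.50 + 27.11 + 5.145 + 16.13 years.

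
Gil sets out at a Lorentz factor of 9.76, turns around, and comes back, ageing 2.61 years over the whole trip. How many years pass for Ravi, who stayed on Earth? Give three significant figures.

Δt = 25.5 years

γ = 9.76
Earth-frame duration is the dilated interval: Δt = γτ = 9.760 × 2.61 years.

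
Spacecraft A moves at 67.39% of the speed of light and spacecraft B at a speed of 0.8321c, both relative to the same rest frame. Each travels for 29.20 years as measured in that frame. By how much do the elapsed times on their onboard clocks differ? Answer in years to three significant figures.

|τ_A − τ_B| = 5.38 years

A: β = 0.6739; γ = 1/√(1 − 0.6739²) = 1/√0.5459 = 1.354; τ_A = 29.20/1.354 = 21.57 years.
B: γ = 1/√(1 − 0.8321²) = 1/√0.3076 = 1.803; τ_B = 29.20/1.803 = 16.20 years.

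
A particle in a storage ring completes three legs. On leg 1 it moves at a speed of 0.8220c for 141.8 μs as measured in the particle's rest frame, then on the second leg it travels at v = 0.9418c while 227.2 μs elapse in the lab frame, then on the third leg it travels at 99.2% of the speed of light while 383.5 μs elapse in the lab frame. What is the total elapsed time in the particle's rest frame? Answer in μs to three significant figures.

Leg 1: 141.8 μs is already measured in the particle's rest frame.
Leg 2: γ = 1/√(1 − 0.9418²) = 1/√0.1130 = 2.975; τ_2 = 227.2/2.975 = 76.38 μs.
Leg 3: β = 0.992; γ = 1/√(1 − 0.992²) = 1/√0.01594 = 7.922; τ_3 = 383.5/7.922 = 48.41 μs.
Total: 141.8 + 76.38 + 48.41 μs.

τ = 267 μs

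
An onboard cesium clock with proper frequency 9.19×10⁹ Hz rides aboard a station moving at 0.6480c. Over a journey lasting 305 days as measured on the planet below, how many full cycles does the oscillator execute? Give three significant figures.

γ = 1/√(1 − 0.6480²) = 1/√0.5801 = 1.313
The oscillator's own cycle count is N = f × τ where τ is the proper time aboard the station. τ = Δt/γ = 305/1.313 = 232.3 days = 2.007×10⁷ s.
N = 9.19×10⁹ × 2.007×10⁷ = 1.845×10¹⁷.

N = 1.84×10¹⁷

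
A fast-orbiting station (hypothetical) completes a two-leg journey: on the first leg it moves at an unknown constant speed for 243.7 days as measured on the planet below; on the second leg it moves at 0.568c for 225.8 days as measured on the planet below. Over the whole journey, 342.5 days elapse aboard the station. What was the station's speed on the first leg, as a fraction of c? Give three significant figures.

Leg 1: speed unknown; τ_1 = 243.7/γ_1.
Leg 2: γ = 1/√(1 − 0.568²) = 1/√0.6774 = 1.215; τ_2 = 225.8/1.215 = 185.8 days.
Total proper time: τ_1 + 185.8 = 342.5, so τ_1 = 342.5 − 185.8 = 156.7 days.
γ_1 = 243.7/156.7 = 1.556; β = √(1 − 1/γ²) = √0.5868.

β = 0.766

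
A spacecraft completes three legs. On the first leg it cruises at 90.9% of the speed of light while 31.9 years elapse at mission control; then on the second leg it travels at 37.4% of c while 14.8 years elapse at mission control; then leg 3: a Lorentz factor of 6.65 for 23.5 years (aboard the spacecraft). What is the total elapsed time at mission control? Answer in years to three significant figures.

Δt = 203 years

Leg 1: 31.9 years is already measured at mission control.
Leg 2: 14.8 years is already measured at mission control.
Leg 3: γ = 6.65; Δt_3 = 6.650 × 23.5 = 156.3 years.
Total: 31.90 + 14.80 + 156.3 years.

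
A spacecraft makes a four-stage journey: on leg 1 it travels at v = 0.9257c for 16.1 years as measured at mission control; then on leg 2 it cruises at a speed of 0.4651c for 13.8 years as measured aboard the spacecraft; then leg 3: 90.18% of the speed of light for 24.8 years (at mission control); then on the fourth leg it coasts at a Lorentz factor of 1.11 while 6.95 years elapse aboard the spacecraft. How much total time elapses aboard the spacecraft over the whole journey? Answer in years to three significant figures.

τ = 37.6 years

Leg 1: γ = 1/√(1 − 0.9257²) = 1/√0.1431 = 2.644; τ_1 = 16.1/2.644 = 6.090 years.
Leg 2: 13.8 years is already measured aboard the spacecraft.
Leg 3: β = 0.9018; γ = 1/√(1 − 0.9018²) = 1/√0.1868 = 2.314; τ_3 = 24.8/2.314 = 10.72 years.
Leg 4: 6.95 years is already measured aboard the spacecraft.
Total: 6.090 + 13.80 + 10.72 + 6.950 years.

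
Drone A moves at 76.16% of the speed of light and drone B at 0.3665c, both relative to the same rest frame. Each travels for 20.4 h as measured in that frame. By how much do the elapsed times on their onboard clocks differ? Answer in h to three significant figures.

A: β = 0.7616; γ = 1/√(1 − 0.7616²) = 1/√0.4200 = 1.543; τ_A = 20.4/1.543 = 13.22 h.
B: γ = 1/√(1 − 0.3665²) = 1/√0.8657 = 1.075; τ_B = 20.4/1.075 = 18.98 h.

|τ_A − τ_B| = 5.76 h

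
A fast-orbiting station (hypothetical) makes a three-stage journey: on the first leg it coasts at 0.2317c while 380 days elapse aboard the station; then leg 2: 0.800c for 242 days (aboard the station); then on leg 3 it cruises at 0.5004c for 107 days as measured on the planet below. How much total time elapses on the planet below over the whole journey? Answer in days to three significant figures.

Δt = 901 days

Leg 1: γ = 1/√(1 − 0.2317²) = 1/√0.9463 = 1.028; Δt_1 = 1.028 × 380 = 390.6 days.
Leg 2: γ = 1/√(1 − 0.800²) = 5/3 ≈ 1.667; Δt_2 = 1.667 × 242 = 403.3 days.
Leg 3: 107 days is already measured on the planet below.
Total: 390.6 + 403.3 + 107.0 days.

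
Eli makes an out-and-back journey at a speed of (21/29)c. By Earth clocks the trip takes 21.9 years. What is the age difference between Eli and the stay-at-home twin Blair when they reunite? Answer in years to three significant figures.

Δt − τ = 6.80 years

γ = 1/√(1 − (21/29)²) = 29/20 = 1.450
Eli's elapsed proper time: τ = 21.9/1.450 = 15.10 years.
Age gap = Δt − τ = 21.9 − 15.10 years.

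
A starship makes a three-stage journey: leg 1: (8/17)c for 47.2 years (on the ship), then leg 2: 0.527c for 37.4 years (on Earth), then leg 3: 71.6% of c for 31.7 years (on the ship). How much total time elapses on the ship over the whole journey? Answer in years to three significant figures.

Leg 1: 47.2 years is already measured on the ship.
Leg 2: γ = 1/√(1 − 0.527²) = 1/√0.7223 = 1.177; τ_2 = 37.4/1.177 = 31.78 years.
Leg 3: 31.7 years is already measured on the ship.
Total: 47.20 + 31.78 + 31.70 years.

τ = 111 years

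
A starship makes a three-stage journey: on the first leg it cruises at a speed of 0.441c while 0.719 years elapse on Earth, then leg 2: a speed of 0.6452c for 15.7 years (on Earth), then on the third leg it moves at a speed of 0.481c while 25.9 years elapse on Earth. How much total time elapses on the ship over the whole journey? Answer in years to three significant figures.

τ = 35.3 years

Leg 1: γ = 1/√(1 − 0.441²) = 1/√0.8055 = 1.114; τ_1 = 0.719/1.114 = 0.6453 years.
Leg 2: γ = 1/√(1 − 0.6452²) = 1/√0.5837 = 1.309; τ_2 = 15.7/1.309 = 12.00 years.
Leg 3: γ = 1/√(1 − 0.481²) = 1/√0.7686 = 1.141; τ_3 = 25.9/1.141 = 22.71 years.
Total: 0.6453 + 12.00 + 22.71 years.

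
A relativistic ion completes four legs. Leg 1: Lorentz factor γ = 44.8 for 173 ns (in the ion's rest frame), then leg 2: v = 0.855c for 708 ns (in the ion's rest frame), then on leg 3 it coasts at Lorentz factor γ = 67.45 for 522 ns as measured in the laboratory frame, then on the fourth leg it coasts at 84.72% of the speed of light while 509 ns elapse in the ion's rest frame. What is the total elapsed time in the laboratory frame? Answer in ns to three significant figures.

Leg 1: γ = 44.8; Δt_1 = 44.80 × 173 = 7750 ns.
Leg 2: γ = 1/√(1 − 0.855²) = 1/√0.2690 = 1.928; Δt_2 = 1.928 × 708 = 1365 ns.
Leg 3: 522 ns is already measured in the laboratory frame.
Leg 4: β = 0.8472; γ = 1/√(1 − 0.8472²) = 1/√0.2823 = 1.882; Δt_4 = 1.882 × 509 = 958.1 ns.
Total: 7750 + 1365 + 522.0 + 958.1 ns.

Δt = 1.06×10⁴ ns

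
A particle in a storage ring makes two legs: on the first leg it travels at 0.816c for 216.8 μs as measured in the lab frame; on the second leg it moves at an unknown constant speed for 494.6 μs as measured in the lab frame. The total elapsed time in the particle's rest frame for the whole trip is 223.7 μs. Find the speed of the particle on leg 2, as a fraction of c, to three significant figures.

β = 0.980

Leg 1: γ = 1/√(1 − 0.816²) = 1/√0.3341 = 1.730; τ_1 = 216.8/1.730 = 125.3 μs.
Leg 2: speed unknown; τ_2 = 494.6/γ_2.
Total proper time: 125.3 + τ_2 = 223.7, so τ_2 = 223.7 − 125.3 = 98.38 μs.
γ_2 = 494.6/98.38 = 5.028; β = √(1 − 1/γ²) = √0.9604.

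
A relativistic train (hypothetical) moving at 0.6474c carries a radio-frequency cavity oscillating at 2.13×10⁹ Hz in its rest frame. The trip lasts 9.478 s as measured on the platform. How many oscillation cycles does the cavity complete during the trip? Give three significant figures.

γ = 1/√(1 − 0.6474²) = 1/√0.5809 = 1.312
The oscillator's own cycle count is N = f × τ where τ is the proper time on the train. τ = Δt/γ = 9.478/1.312 = 7.224 s = 7.224×10⁰ s.
N = 2.13×10⁹ × 7.224×10⁰ = 1.539×10¹⁰.

N = 1.54×10¹⁰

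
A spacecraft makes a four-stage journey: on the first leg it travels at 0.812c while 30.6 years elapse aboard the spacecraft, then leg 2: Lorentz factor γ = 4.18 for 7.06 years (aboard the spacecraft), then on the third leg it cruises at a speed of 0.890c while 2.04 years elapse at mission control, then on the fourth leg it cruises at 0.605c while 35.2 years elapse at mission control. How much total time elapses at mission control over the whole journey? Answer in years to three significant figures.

Leg 1: γ = 1/√(1 − 0.812²) = 1/√0.3407 = 1.713; Δt_1 = 1.713 × 30.6 = 52.43 years.
Leg 2: γ = 4.18; Δt_2 = 4.180 × 7.06 = 29.51 years.
Leg 3: 2.04 years is already measured at mission control.
Leg 4: 35.2 years is already measured at mission control.
Total: 52.43 + 29.51 + 2.040 + 35.20 years.

Δt = 119 years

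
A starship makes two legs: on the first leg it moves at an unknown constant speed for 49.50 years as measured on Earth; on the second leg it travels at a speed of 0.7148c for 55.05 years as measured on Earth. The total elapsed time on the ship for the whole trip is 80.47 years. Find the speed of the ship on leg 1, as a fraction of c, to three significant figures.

Leg 1: speed unknown; τ_1 = 49.50/γ_1.
Leg 2: γ = 1/√(1 − 0.7148²) = 1/√0.4891 = 1.430; τ_2 = 55.05/1.430 = 38.50 years.
Total proper time: τ_1 + 38.50 = 80.47, so τ_1 = 80.47 − 38.50 = 41.97 years.
γ_1 = 49.50/41.97 = 1.179; β = √(1 − 1/γ²) = √0.2810.

β = 0.530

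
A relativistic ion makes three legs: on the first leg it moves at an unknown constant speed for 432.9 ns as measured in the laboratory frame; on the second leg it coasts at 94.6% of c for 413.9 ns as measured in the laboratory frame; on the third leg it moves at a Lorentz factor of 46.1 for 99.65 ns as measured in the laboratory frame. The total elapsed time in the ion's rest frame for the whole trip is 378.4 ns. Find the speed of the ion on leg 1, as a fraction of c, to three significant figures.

β = 0.829

Leg 1: speed unknown; τ_1 = 432.9/γ_1.
Leg 2: β = 0.946; γ = 1/√(1 − 0.946²) = 1/√0.1051 = 3.085; τ_2 = 413.9/3.085 = 134.2 ns.
Leg 3: γ = 46.1; τ_3 = 99.65/46.10 = 2.162 ns.
Total proper time: τ_1 + 134.2 + 2.162 = 378.4, so τ_1 = 378.4 − 136.3 = 242.1 ns.
γ_1 = 432.9/242.1 = 1.788; β = √(1 − 1/γ²) = √0.6873.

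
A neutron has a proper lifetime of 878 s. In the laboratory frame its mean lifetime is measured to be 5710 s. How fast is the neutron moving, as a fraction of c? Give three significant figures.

γ = Δt/τ₀ = 5710/878 = 6.503
β = √(1 − 1/γ²) = √(1 − 0.02364) = √0.9764

v = 0.988c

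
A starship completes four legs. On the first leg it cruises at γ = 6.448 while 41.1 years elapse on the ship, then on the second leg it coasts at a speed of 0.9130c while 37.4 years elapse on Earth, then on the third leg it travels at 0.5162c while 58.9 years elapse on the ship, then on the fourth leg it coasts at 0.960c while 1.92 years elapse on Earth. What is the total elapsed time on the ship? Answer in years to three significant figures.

τ = 116 years

Leg 1: 41.1 years is already measured on the ship.
Leg 2: γ = 1/√(1 − 0.9130²) = 1/√0.1664 = 2.451; τ_2 = 37.4/2.451 = 15.26 years.
Leg 3: 58.9 years is already measured on the ship.
Leg 4: γ = 1/√(1 − 0.960²) = 25/7 ≈ 3.571; τ_4 = 1.92/3.571 = 0.5376 years.
Total: 41.10 + 15.26 + 58.90 + 0.5376 years.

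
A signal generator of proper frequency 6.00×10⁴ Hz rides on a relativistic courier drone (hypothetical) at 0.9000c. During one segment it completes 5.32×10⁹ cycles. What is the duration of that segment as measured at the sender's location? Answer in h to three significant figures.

γ = 1/√(1 − 0.9000²) = 1/√0.1900 = 2.294
Proper time for N cycles: τ = N/f = 5.32×10⁹/(6.00×10⁴) = 8.867×10⁴ s = 24.63 h.
Lab-frame duration Δt = γτ = 2.294 × 24.63 = 56.50 h.

Δt = 56.5 h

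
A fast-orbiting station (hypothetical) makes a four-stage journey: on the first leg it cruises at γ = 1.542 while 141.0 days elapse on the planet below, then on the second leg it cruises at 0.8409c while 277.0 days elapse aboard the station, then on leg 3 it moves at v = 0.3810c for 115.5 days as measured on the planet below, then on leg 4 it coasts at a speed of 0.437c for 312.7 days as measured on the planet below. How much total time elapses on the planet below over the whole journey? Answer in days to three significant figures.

Δt = 1080 days

Leg 1: 141.0 days is already measured on the planet below.
Leg 2: γ = 1/√(1 − 0.8409²) = 1/√0.2929 = 1.848; Δt_2 = 1.848 × 277.0 = 511.8 days.
Leg 3: 115.5 days is already measured on the planet below.
Leg 4: 312.7 days is already measured on the planet below.
Total: 141.0 + 511.8 + 115.5 + 312.7 days.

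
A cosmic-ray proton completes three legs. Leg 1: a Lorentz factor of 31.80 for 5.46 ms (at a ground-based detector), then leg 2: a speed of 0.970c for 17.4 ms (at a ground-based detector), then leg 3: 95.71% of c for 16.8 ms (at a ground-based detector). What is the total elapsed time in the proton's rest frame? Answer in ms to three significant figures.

Leg 1: γ = 31.80; τ_1 = 5.46/31.80 = 0.1717 ms.
Leg 2: γ = 1/√(1 − 0.970²) = 1/√0.05910 = 4.113; τ_2 = 17.4/4.113 = 4.230 ms.
Leg 3: β = 0.9571; γ = 1/√(1 − 0.9571²) = 1/√0.08396 = 3.451; τ_3 = 16.8/3.451 = 4.868 ms.
Total: 0.1717 + 4.230 + 4.868 ms.

τ = 9.27 ms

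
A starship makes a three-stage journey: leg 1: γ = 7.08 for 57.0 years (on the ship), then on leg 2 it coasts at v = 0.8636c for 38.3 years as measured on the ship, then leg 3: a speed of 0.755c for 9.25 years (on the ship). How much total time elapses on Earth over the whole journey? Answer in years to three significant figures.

Δt = 494 years

Leg 1: γ = 7.08; Δt_1 = 7.080 × 57.0 = 403.6 years.
Leg 2: γ = 1/√(1 − 0.8636²) = 1/√0.2542 = 1.983; Δt_2 = 1.983 × 38.3 = 75.97 years.
Leg 3: γ = 1/√(1 − 0.755²) = 1/√0.4300 = 1.525; Δt_3 = 1.525 × 9.25 = 14.11 years.
Total: 403.6 + 75.97 + 14.11 years.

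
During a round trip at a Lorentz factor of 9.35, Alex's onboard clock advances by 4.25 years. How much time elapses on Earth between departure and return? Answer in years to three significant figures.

Δt = 39.7 years

γ = 9.35
Earth-frame duration is the dilated interval: Δt = γτ = 9.350 × 4.25 years.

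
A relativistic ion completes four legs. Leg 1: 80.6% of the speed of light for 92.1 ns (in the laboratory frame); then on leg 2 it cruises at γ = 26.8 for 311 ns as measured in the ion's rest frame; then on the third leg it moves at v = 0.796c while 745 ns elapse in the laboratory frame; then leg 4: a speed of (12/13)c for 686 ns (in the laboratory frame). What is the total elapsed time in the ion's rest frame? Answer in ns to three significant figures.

Leg 1: β = 0.806; γ = 1/√(1 − 0.806²) = 1/√0.3504 = 1.689; τ_1 = 92.1/1.689 = 54.52 ns.
Leg 2: 311 ns is already measured in the ion's rest frame.
Leg 3: γ = 1/√(1 − 0.796²) = 1/√0.3664 = 1.652; τ_3 = 745/1.652 = 450.9 ns.
Leg 4: γ = 1/√(1 − (12/13)²) = 13/5 = 2.600; τ_4 = 686/2.600 = 263.8 ns.
Total: 54.52 + 311.0 + 450.9 + 263.8 ns.

τ = 1080 ns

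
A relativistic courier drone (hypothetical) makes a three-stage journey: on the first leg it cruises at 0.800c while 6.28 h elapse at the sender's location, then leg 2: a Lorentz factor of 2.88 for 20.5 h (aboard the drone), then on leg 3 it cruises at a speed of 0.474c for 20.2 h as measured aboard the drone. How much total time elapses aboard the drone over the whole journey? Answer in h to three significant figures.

τ = 44.5 h

Leg 1: γ = 1/√(1 − 0.800²) = 5/3 ≈ 1.667; τ_1 = 6.28/1.667 = 3.768 h.
Leg 2: 20.5 h is already measured aboard the drone.
Leg 3: 20.2 h is already measured aboard the drone.
Total: 3.768 + 20.50 + 20.20 h.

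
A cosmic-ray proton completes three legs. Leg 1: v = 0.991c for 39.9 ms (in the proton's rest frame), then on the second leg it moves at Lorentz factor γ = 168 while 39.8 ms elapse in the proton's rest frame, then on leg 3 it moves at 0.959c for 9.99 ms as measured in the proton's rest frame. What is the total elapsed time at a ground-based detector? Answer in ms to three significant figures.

Leg 1: γ = 1/√(1 − 0.991²) = 1/√0.01792 = 7.470; Δt_1 = 7.470 × 39.9 = 298.1 ms.
Leg 2: γ = 168; Δt_2 = 168.0 × 39.8 = 6686 ms.
Leg 3: γ = 1/√(1 − 0.959²) = 1/√0.08032 = 3.529; Δt_3 = 3.529 × 9.99 = 35.25 ms.
Total: 298.1 + 6686 + 35.25 ms.

Δt = 7020 ms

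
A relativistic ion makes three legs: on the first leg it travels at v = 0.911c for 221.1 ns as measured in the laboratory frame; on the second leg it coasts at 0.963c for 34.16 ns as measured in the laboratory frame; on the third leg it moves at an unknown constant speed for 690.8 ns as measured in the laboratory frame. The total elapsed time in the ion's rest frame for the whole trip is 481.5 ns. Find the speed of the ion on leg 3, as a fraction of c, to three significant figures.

β = 0.834

Leg 1: γ = 1/√(1 − 0.911²) = 1/√0.1701 = 2.425; τ_1 = 221.1/2.425 = 91.18 ns.
Leg 2: γ = 1/√(1 − 0.963²) = 1/√0.07263 = 3.711; τ_2 = 34.16/3.711 = 9.206 ns.
Leg 3: speed unknown; τ_3 = 690.8/γ_3.
Total proper time: 91.18 + 9.206 + τ_3 = 481.5, so τ_3 = 481.5 − 100.4 = 381.1 ns.
γ_3 = 690.8/381.1 = 1.813; β = √(1 − 1/γ²) = √0.6956.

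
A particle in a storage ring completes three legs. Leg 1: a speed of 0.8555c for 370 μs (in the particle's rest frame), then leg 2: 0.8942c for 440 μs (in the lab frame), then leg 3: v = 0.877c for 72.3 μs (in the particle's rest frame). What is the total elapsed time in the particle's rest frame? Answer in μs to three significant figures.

Leg 1: 370 μs is already measured in the particle's rest frame.
Leg 2: γ = 1/√(1 − 0.8942²) = 1/√0.2004 = 2.234; τ_2 = 440/2.234 = 197.0 μs.
Leg 3: 72.3 μs is already measured in the particle's rest frame.
Total: 370.0 + 197.0 + 72.30 μs.

τ = 639 μs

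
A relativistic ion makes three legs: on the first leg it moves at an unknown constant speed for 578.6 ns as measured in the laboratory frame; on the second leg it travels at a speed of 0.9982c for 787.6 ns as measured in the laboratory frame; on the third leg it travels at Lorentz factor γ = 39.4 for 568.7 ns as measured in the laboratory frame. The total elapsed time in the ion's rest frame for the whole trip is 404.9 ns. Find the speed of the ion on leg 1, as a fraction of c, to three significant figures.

Leg 1: speed unknown; τ_1 = 578.6/γ_1.
Leg 2: γ = 1/√(1 − 0.9982²) = 1/√0.003597 = 16.67; τ_2 = 787.6/16.67 = 47.23 ns.
Leg 3: γ = 39.4; τ_3 = 568.7/39.40 = 14.43 ns.
Total proper time: τ_1 + 47.23 + 14.43 = 404.9, so τ_1 = 404.9 − 61.67 = 343.2 ns.
γ_1 = 578.6/343.2 = 1.686; β = √(1 − 1/γ²) = √0.6481.

β = 0.805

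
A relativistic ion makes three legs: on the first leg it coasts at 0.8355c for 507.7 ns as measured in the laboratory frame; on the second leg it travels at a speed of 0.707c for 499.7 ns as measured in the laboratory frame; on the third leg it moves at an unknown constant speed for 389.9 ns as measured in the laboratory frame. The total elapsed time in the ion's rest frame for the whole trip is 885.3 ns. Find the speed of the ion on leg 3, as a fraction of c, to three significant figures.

Leg 1: γ = 1/√(1 − 0.8355²) = 1/√0.3019 = 1.820; τ_1 = 507.7/1.820 = 279.0 ns.
Leg 2: γ = 1/√(1 − 0.707²) = 1/√0.5002 = 1.414; τ_2 = 499.7/1.414 = 353.4 ns.
Leg 3: speed unknown; τ_3 = 389.9/γ_3.
Total proper time: 279.0 + 353.4 + τ_3 = 885.3, so τ_3 = 885.3 − 632.4 = 252.9 ns.
γ_3 = 389.9/252.9 = 1.542; β = √(1 − 1/γ²) = √0.5792.

β = 0.761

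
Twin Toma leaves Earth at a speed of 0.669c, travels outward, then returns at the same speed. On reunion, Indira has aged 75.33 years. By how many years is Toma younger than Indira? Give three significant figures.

γ = 1/√(1 − 0.669²) = 1/√0.5524 = 1.345
Toma's elapsed proper time: τ = 75.33/1.345 = 55.99 years.
Age gap = Δt − τ = 75.33 − 55.99 years.

Δt − τ = 19.3 years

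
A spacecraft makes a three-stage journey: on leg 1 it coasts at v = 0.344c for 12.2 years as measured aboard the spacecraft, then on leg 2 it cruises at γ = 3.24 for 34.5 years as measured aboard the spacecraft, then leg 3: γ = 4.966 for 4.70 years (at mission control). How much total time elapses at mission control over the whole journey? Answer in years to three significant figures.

Δt = 129 years

Leg 1: γ = 1/√(1 − 0.344²) = 1/√0.8817 = 1.065; Δt_1 = 1.065 × 12.2 = 12.99 years.
Leg 2: γ = 3.24; Δt_2 = 3.240 × 34.5 = 111.8 years.
Leg 3: 4.70 years is already measured at mission control.
Total: 12.99 + 111.8 + 4.700 years.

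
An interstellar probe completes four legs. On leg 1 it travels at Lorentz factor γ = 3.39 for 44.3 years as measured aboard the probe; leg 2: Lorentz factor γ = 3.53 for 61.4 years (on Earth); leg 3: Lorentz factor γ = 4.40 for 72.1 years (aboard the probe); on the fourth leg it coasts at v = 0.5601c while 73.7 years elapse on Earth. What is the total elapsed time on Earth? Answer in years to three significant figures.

Leg 1: γ = 3.39; Δt_1 = 3.390 × 44.3 = 150.2 years.
Leg 2: 61.4 years is already measured on Earth.
Leg 3: γ = 4.40; Δt_3 = 4.400 × 72.1 = 317.2 years.
Leg 4: 73.7 years is already measured on Earth.
Total: 150.2 + 61.40 + 317.2 + 73.70 years.

Δt = 603 years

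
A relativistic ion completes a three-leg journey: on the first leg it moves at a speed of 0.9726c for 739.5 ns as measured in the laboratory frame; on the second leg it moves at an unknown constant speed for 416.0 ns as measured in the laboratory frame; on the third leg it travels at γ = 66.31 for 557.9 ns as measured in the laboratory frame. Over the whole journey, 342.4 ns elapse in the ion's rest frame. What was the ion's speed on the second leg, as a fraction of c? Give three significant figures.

β = 0.921

Leg 1: γ = 1/√(1 − 0.9726²) = 1/√0.05405 = 4.301; τ_1 = 739.5/4.301 = 171.9 ns.
Leg 2: speed unknown; τ_2 = 416.0/γ_2.
Leg 3: γ = 66.31; τ_3 = 557.9/66.31 = 8.414 ns.
Total proper time: 171.9 + τ_2 + 8.414 = 342.4, so τ_2 = 342.4 − 180.3 = 162.1 ns.
γ_2 = 416.0/162.1 = 2.567; β = √(1 − 1/γ²) = √0.8482.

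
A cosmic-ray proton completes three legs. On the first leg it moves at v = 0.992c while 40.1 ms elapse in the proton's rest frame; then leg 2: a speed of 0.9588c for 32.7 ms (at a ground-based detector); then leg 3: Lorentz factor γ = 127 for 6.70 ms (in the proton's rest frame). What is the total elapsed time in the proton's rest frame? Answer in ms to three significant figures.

τ = 56.1 ms

Leg 1: 40.1 ms is already measured in the proton's rest frame.
Leg 2: γ = 1/√(1 − 0.9588²) = 1/√0.08070 = 3.520; τ_2 = 32.7/3.520 = 9.289 ms.
Leg 3: 6.70 ms is already measured in the proton's rest frame.
Total: 40.10 + 9.289 + 6.700 ms.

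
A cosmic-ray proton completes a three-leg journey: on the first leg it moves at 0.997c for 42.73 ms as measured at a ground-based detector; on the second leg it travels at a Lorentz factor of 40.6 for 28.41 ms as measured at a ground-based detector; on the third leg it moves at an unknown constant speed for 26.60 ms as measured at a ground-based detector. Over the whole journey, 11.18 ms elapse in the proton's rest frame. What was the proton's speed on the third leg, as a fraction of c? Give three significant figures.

β = 0.963

Leg 1: γ = 1/√(1 − 0.997²) = 1/√0.005991 = 12.92; τ_1 = 42.73/12.92 = 3.307 ms.
Leg 2: γ = 40.6; τ_2 = 28.41/40.60 = 0.6998 ms.
Leg 3: speed unknown; τ_3 = 26.60/γ_3.
Total proper time: 3.307 + 0.6998 + τ_3 = 11.18, so τ_3 = 11.18 − 4.007 = 7.173 ms.
γ_3 = 26.60/7.173 = 3.708; β = √(1 − 1/γ²) = √0.9273.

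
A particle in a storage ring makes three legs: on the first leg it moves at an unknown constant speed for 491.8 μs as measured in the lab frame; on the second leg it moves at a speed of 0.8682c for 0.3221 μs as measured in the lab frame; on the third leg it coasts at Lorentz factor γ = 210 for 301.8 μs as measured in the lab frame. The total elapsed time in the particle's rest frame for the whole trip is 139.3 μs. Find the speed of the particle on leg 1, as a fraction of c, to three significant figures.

β = 0.960

Leg 1: speed unknown; τ_1 = 491.8/γ_1.
Leg 2: γ = 1/√(1 − 0.8682²) = 1/√0.2462 = 2.015; τ_2 = 0.3221/2.015 = 0.1598 μs.
Leg 3: γ = 210; τ_3 = 301.8/210.0 = 1.437 μs.
Total proper time: τ_1 + 0.1598 + 1.437 = 139.3, so τ_1 = 139.3 − 1.597 = 137.7 μs.
γ_1 = 491.8/137.7 = 3.571; β = √(1 − 1/γ²) = √0.9216.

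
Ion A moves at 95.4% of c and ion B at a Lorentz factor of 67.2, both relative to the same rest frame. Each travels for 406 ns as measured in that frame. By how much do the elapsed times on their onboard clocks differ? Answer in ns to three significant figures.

|τ_A − τ_B| = 116 ns

A: β = 0.954; γ = 1/√(1 − 0.954²) = 1/√0.08988 = 3.335; τ_A = 406/3.335 = 121.7 ns.
B: γ = 67.2; τ_B = 406/67.20 = 6.042 ns.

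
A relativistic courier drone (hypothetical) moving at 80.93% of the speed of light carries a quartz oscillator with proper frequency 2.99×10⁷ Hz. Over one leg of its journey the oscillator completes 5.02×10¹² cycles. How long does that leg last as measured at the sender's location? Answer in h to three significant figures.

β = 0.8093; γ = 1/√(1 − 0.8093²) = 1/√0.3450 = 1.702
Proper time for N cycles: τ = N/f = 5.02×10¹²/(2.99×10⁷) = 1.679×10⁵ s = 46.64 h.
Lab-frame duration Δt = γτ = 1.702 × 46.64 = 79.40 h.

Δt = 79.4 h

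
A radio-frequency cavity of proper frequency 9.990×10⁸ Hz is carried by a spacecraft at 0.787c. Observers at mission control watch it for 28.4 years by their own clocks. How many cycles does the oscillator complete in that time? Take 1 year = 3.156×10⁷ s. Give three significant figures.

N = 5.52×10¹⁷

γ = 1/√(1 − 0.787²) = 1/√0.3806 = 1.621
During 28.4 years of lab time, the oscillator's proper time advances by τ = Δt/γ = 28.4/1.621 = 17.52 years = 5.530×10⁸ s.
N = f × τ = 9.990×10⁸ × 5.530×10⁸ = 5.524×10¹⁷.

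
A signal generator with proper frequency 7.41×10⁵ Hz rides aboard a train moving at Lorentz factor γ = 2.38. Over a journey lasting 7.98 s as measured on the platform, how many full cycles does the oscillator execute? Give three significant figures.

γ = 2.38
The oscillator's own cycle count is N = f × τ where τ is the proper time on the train. τ = Δt/γ = 7.98/2.380 = 3.353 s = 3.353×10⁰ s.
N = 7.41×10⁵ × 3.353×10⁰ = 2.485×10⁶.

N = 2.48×10⁶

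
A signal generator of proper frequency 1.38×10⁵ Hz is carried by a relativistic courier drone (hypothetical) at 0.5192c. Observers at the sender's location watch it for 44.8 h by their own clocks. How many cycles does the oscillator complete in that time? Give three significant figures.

N = 1.90×10¹⁰

γ = 1/√(1 − 0.5192²) = 1/√0.7304 = 1.170
During 44.8 h of lab time, the oscillator's proper time advances by τ = Δt/γ = 44.8/1.170 = 38.29 h = 1.378×10⁵ s.
N = f × τ = 1.38×10⁵ × 1.378×10⁵ = 1.902×10¹⁰.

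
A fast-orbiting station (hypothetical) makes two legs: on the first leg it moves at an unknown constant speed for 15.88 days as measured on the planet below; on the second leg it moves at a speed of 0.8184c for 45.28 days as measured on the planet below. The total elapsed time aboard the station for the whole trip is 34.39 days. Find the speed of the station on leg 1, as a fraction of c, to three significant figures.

β = 0.850

Leg 1: speed unknown; τ_1 = 15.88/γ_1.
Leg 2: γ = 1/√(1 − 0.8184²) = 1/√0.3302 = 1.740; τ_2 = 45.28/1.740 = 26.02 days.
Total proper time: τ_1 + 26.02 = 34.39, so τ_1 = 34.39 − 26.02 = 8.370 days.
γ_1 = 15.88/8.370 = 1.897; β = √(1 − 1/γ²) = √0.7222.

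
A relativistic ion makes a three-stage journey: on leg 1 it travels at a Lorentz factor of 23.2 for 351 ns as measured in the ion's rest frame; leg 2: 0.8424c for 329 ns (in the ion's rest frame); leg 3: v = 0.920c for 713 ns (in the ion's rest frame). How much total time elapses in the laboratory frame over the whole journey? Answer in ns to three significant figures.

Leg 1: γ = 23.2; Δt_1 = 23.20 × 351 = 8143 ns.
Leg 2: γ = 1/√(1 − 0.8424²) = 1/√0.2904 = 1.856; Δt_2 = 1.856 × 329 = 610.6 ns.
Leg 3: γ = 1/√(1 − 0.920²) = 1/√0.1536 = 2.552; Δt_3 = 2.552 × 713 = 1819 ns.
Total: 8143 + 610.6 + 1819 ns.

Δt = 1.06×10⁴ ns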